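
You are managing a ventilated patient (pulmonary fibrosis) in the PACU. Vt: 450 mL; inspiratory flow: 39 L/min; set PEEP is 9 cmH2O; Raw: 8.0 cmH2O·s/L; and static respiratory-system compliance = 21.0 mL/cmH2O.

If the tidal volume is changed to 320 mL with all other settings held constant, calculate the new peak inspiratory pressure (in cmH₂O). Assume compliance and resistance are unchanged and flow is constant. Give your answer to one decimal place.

29.4

Flow: 39 L/min ÷ 60 = 0.65 L/s.
PIP = Vt/C + R·V̇ + PEEP (constant-flow equation of motion).
Only the elastic term changes: ΔPIP = ΔVt / C = (320 − 450) / 21.0 = -6.19 cmH2O.
Original PIP = 450/21.0 + 8.0×0.65 + 9 = 35.629 cmH2O; new PIP = 35.629 + (-6.19) = 29.439 cmH2O.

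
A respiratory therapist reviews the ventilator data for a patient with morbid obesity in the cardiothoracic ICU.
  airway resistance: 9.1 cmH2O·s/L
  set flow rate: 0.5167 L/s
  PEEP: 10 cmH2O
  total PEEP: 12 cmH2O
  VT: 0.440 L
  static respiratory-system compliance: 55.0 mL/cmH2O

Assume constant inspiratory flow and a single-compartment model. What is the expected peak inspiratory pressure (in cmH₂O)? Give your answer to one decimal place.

Total PEEP = 12 cmH2O (set 10 + intrinsic 2); this is the baseline alveolar pressure.
Equation of motion (constant flow): PIP = Vt/C + R·V̇ + PEEP.
PIP = 440/55.0 + 9.1×0.5167 + 12 = 8.0 + 4.702 + 12 = 24.702 cmH2O.

24.7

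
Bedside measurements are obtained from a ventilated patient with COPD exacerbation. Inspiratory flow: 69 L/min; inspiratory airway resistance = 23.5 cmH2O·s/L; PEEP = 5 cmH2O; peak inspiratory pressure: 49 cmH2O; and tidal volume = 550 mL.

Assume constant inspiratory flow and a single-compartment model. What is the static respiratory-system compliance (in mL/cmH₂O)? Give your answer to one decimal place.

Flow: 69 L/min ÷ 60 = 1.15 L/s.
Equation of motion (constant flow): PIP = Vt/C + R·V̇ + PEEP.
Vt/C = PIP − R·V̇ − PEEP = 49 − 23.5×1.15 − 5 = 49 − 27.025 − 5 = 16.975 cmH2O.
C = Vt / 16.975 = 550 / 16.975 = 32.401 mL/cmH2O.

32.4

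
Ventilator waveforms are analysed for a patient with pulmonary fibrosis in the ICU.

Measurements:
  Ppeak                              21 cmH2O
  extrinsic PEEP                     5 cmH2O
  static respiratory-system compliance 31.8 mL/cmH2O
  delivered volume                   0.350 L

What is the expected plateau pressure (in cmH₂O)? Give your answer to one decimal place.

Pplat = PEEP + Vt / Cstat = 5 + 350 / 31.8 = 5 + 11.006 = 16.006 cmH2O.

16.0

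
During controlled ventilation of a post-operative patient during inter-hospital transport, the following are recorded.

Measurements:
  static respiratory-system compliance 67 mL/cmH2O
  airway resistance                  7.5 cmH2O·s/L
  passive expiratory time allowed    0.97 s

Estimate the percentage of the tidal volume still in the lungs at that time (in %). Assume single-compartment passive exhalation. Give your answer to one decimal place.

τ = R × C = 7.5 × 67 mL/cmH2O = 7.5 × 0.067 L/cmH2O = 0.5025 s.
Passive exhalation: V(t)/V₀ = e^(−t/τ) = e^(−0.97/0.5025) = 0.1451.
Fraction remaining = 0.1451 → 14.51%.

14.5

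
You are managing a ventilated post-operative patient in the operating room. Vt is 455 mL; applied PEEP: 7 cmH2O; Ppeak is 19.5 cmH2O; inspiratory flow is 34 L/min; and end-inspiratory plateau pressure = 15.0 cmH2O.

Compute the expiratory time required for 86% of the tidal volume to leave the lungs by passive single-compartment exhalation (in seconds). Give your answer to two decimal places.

0.89

Flow: 34 L/min ÷ 60 = 0.5667 L/s.
R = (PIP − Pplat)/V̇ = (19.5 − 15.0) / 0.5667 = 4.5/0.5667 = 7.941 cmH2O·s/L.
C = Vt/(Pplat − PEEP) = 455.0 / (15.0 − 7) = 455.0/8.0 = 56.875 mL/cmH2O.
τ = R × C = 7.941 × 0.05688 L/cmH2O = 0.4517 s.
t = −τ·ln(1 − 0.86) = −0.4517·ln(0.14) = 0.8881 s.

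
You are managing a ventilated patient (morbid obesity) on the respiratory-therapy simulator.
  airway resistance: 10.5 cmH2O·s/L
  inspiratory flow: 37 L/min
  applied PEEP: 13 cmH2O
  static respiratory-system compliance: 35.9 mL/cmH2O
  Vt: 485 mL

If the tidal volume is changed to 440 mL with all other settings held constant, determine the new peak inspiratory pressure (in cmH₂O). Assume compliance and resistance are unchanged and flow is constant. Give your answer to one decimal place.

31.7

Flow: 37 L/min ÷ 60 = 0.6167 L/s.
PIP = Vt/C + R·V̇ + PEEP (constant-flow equation of motion).
Only the elastic term changes: ΔPIP = ΔVt / C = (440 − 485) / 35.9 = -1.253 cmH2O.
Original PIP = 485/35.9 + 10.5×0.6167 + 13 = 32.985 cmH2O; new PIP = 32.985 + (-1.253) = 31.732 cmH2O.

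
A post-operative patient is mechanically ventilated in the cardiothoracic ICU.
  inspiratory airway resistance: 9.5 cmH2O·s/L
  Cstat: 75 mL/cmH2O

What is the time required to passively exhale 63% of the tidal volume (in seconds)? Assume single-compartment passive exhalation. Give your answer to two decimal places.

τ = R × C = 9.5 × 75 mL/cmH2O = 9.5 × 0.075 L/cmH2O = 0.7125 s.
Exhaled fraction f = 1 − e^(−t/τ) → t = −τ·ln(1 − f) = −0.7125·ln(0.37) = 0.7084 s.

0.71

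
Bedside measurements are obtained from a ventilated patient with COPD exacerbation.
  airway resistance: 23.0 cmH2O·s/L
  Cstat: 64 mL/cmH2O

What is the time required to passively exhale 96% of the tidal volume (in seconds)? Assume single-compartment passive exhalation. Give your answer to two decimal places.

4.74

τ = R × C = 23.0 × 64 mL/cmH2O = 23.0 × 0.064 L/cmH2O = 1.472 s.
Exhaled fraction f = 1 − e^(−t/τ) → t = −τ·ln(1 − f) = −1.472·ln(0.04) = 4.738 s.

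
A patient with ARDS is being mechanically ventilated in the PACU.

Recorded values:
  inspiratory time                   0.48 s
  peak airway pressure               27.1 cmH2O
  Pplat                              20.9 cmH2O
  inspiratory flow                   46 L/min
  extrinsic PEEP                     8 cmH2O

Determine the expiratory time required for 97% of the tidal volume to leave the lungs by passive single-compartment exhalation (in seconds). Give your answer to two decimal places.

0.81

Flow: 46 L/min ÷ 60 = 0.7667 L/s.
Vt = flow × Ti = 0.7667 L/s × 0.48 s × 1000 mL/L = 368.02 mL.
R = (PIP − Pplat)/V̇ = (27.1 − 20.9) / 0.7667 = 6.2/0.7667 = 8.087 cmH2O·s/L.
C = Vt/(Pplat − PEEP) = 368.02 / (20.9 − 8) = 368.02/12.9 = 28.529 mL/cmH2O.
τ = R × C = 8.087 × 0.02853 L/cmH2O = 0.2307 s.
t = −τ·ln(1 − 0.97) = −0.2307·ln(0.03) = 0.809 s.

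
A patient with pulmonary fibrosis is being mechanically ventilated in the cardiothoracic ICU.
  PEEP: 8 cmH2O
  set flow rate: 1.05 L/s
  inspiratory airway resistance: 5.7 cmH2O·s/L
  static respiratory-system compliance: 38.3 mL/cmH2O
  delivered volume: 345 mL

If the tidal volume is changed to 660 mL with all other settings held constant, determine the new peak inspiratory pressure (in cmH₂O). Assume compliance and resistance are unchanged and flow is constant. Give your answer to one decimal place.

PIP = Vt/C + R·V̇ + PEEP (constant-flow equation of motion).
Only the elastic term changes: ΔPIP = ΔVt / C = (660 − 345) / 38.3 = 8.225 cmH2O.
Original PIP = 345/38.3 + 5.7×1.05 + 8 = 22.993 cmH2O; new PIP = 22.993 + (8.225) = 31.218 cmH2O.

31.2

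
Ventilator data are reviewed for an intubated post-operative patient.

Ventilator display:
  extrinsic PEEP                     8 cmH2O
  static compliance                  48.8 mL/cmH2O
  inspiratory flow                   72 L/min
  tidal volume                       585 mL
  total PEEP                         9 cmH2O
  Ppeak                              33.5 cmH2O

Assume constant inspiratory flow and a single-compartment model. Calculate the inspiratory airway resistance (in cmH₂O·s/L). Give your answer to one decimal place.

10.4

Flow: 72 L/min ÷ 60 = 1.2 L/s.
Total PEEP = 9 cmH2O (set 8 + intrinsic 1); this is the baseline alveolar pressure.
Equation of motion (constant flow): PIP = Vt/C + R·V̇ + PEEP.
R·V̇ = PIP − Vt/C − PEEP = 33.5 − 585/48.8 − 9 = 33.5 − 11.988 − 9 = 12.512 cmH2O.
R = 12.512 / 1.2 = 10.427 cmH2O·s/L.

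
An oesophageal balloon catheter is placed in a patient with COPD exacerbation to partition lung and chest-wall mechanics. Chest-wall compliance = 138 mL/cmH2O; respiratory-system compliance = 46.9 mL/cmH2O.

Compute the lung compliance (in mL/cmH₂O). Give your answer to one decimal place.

71.0

1/CL = 1/Crs − 1/Ccw.
1/CL = 1/46.9 − 1/138 = 0.01408.
CL = 71.023 mL/cmH2O.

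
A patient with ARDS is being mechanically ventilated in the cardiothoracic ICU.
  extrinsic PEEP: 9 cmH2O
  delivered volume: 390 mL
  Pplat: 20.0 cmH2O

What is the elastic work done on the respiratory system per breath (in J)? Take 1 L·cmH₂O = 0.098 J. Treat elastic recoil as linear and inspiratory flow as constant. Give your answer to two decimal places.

0.21

Elastic work ≈ ½ × (Pplat − PEEP) × Vt = 0.5 × (20.0 − 9) × 0.390 L = 0.5 × 11.0 × 0.390 = 2.145 L·cmH2O.
× 0.098 J/(L·cmH2O) → 0.2102 J.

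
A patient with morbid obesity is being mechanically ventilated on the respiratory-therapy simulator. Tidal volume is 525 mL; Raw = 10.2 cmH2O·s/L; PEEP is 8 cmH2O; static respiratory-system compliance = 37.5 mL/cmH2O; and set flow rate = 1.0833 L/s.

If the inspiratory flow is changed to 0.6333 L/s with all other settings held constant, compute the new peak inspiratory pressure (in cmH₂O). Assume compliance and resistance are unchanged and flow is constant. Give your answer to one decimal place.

PIP = Vt/C + R·V̇ + PEEP (constant-flow equation of motion).
Only the resistive term changes: ΔPIP = R × ΔV̇ = 10.2 × (0.6333 − 1.0833) = 10.2 × -0.45 = -4.59 cmH2O.
Original PIP = 525/37.5 + 10.2×1.0833 + 8 = 33.05 cmH2O; new PIP = 33.05 + (-4.59) = 28.46 cmH2O.

28.5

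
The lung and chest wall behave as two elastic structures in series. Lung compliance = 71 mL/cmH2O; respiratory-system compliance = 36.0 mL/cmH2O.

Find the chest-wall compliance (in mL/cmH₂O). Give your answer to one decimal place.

73.0

1/Ccw = 1/Crs − 1/CL.
1/Ccw = 1/36.0 − 1/71 = 0.01369.
Ccw = 73.046 mL/cmH2O.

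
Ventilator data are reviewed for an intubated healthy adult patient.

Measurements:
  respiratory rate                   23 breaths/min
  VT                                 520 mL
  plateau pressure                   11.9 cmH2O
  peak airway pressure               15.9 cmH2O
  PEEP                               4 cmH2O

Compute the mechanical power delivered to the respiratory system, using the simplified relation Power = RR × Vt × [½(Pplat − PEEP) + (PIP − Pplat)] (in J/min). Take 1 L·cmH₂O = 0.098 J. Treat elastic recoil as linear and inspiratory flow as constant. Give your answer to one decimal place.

9.3

Per-breath work = Vt × [½(Pplat−PEEP) + (PIP−Pplat)] = 0.520 × [0.5×7.9 + 4.0] = 0.520 × 7.95 = 4.134 L·cmH2O.
Power = 23 × 4.134 = 95.082 L·cmH2O/min.
× 0.098 J/(L·cmH2O) → 9.318 J/min.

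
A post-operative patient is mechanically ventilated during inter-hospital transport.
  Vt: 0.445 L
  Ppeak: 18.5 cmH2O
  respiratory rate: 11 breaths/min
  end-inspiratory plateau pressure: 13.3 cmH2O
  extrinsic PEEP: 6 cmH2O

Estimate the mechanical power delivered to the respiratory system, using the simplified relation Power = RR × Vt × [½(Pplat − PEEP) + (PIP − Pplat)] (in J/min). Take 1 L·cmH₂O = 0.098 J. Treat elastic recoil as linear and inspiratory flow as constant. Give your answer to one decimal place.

Per-breath work = Vt × [½(Pplat−PEEP) + (PIP−Pplat)] = 0.445 × [0.5×7.3 + 5.2] = 0.445 × 8.85 = 3.938 L·cmH2O.
Power = 11 × 3.938 = 43.318 L·cmH2O/min.
× 0.098 J/(L·cmH2O) → 4.245 J/min.

4.2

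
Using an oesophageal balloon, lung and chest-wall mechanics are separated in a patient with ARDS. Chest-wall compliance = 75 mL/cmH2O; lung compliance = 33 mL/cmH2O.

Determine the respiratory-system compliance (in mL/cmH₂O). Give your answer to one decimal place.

22.9

Lung and chest wall are elastances in series: 1/Crs = 1/CL + 1/Ccw.
1/Crs = 1/33 + 1/75 = 0.04364.
Crs = 22.915 mL/cmH2O.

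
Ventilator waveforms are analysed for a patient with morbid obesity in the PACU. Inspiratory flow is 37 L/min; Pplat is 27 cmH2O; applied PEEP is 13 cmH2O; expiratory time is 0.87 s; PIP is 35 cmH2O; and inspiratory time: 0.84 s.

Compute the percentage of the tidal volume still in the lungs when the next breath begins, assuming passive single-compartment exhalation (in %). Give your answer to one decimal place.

16.3

Flow: 37 L/min ÷ 60 = 0.6167 L/s.
Vt = flow × Ti = 0.6167 L/s × 0.84 s × 1000 mL/L = 518.03 mL.
R = (PIP − Pplat)/V̇ = (35 − 27) / 0.6167 = 8.0/0.6167 = 12.972 cmH2O·s/L.
C = Vt/(Pplat − PEEP) = 518.03 / (27 − 13) = 518.03/14.0 = 37.002 mL/cmH2O.
τ = R × C = 12.972 × 0.037 L/cmH2O = 0.48 s.
Fraction remaining at end-expiration = e^(−Te/τ) = e^(−0.87/0.48) = 0.1632 → 16.32%.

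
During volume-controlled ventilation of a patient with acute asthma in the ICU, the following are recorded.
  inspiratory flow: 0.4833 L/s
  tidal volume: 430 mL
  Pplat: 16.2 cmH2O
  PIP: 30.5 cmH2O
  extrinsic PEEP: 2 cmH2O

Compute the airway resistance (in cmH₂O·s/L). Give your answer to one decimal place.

29.6

Raw = (PIP − Pplat) / flow = (30.5 − 16.2) / 0.4833 = 14.3 / 0.4833 = 29.588 cmH2O·s/L.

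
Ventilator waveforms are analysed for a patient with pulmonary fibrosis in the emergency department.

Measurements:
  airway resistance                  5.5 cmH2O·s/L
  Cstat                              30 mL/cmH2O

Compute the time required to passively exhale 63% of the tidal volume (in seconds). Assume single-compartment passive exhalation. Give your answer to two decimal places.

τ = R × C = 5.5 × 30 mL/cmH2O = 5.5 × 0.030 L/cmH2O = 0.165 s.
Exhaled fraction f = 1 − e^(−t/τ) → t = −τ·ln(1 − f) = −0.165·ln(0.37) = 0.1641 s.

0.16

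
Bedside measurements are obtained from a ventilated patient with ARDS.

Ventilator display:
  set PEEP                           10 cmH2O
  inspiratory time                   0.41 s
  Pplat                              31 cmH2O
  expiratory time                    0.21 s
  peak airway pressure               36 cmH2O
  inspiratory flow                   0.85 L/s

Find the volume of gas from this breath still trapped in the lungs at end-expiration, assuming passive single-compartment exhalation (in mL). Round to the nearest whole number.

Vt = flow × Ti = 0.85 L/s × 0.41 s × 1000 mL/L = 348.5 mL.
R = (PIP − Pplat)/V̇ = (36 − 31) / 0.85 = 5.0/0.85 = 5.882 cmH2O·s/L.
C = Vt/(Pplat − PEEP) = 348.5 / (31 − 10) = 348.5/21.0 = 16.595 mL/cmH2O.
τ = R × C = 5.882 × 0.0166 L/cmH2O = 0.09764 s.
Fraction remaining = e^(−Te/τ) = e^(−0.21/0.09764) = 0.1164.
Trapped volume = 348.5 × 0.1164 = 40.565 mL.

41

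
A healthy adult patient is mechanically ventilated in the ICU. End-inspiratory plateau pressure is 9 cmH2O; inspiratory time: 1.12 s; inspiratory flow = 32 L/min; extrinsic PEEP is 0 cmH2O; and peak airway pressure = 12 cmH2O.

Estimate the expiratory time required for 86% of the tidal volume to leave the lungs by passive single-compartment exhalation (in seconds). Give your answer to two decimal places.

0.73

Flow: 32 L/min ÷ 60 = 0.5333 L/s.
Vt = flow × Ti = 0.5333 L/s × 1.12 s × 1000 mL/L = 597.3 mL.
R = (PIP − Pplat)/V̇ = (12 − 9) / 0.5333 = 3.0/0.5333 = 5.625 cmH2O·s/L.
C = Vt/(Pplat − PEEP) = 597.3 / (9 − 0) = 597.3/9.0 = 66.367 mL/cmH2O.
τ = R × C = 5.625 × 0.06637 L/cmH2O = 0.3733 s.
t = −τ·ln(1 − 0.86) = −0.3733·ln(0.14) = 0.7339 s.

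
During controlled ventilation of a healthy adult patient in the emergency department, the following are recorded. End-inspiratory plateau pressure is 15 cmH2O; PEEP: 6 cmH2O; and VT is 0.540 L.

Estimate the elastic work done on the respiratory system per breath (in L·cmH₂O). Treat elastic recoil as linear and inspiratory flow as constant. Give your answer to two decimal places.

2.43

Elastic work ≈ ½ × (Pplat − PEEP) × Vt = 0.5 × (15 − 6) × 0.540 L = 0.5 × 9.0 × 0.540 = 2.43 L·cmH2O.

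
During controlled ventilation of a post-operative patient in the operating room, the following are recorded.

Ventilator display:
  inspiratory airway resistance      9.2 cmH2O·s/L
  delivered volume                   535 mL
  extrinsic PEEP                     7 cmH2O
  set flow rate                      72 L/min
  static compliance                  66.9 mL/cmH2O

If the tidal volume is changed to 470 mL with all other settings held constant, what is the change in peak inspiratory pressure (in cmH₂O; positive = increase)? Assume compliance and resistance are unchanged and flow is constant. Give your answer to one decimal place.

-1.0

PIP = Vt/C + R·V̇ + PEEP (constant-flow equation of motion).
Only the elastic term changes: ΔPIP = ΔVt / C = (470 − 535) / 66.9 = -0.9716 cmH2O.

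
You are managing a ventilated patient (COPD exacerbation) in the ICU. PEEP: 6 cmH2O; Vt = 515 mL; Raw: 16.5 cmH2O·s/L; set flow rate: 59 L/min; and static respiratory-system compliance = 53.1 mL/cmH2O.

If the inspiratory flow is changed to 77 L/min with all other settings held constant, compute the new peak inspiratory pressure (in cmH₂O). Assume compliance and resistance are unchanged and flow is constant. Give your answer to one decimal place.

36.9

Flow: 59 L/min ÷ 60 = 0.9833 L/s.
New flow: 77 L/min ÷ 60 = 1.2833 L/s.
PIP = Vt/C + R·V̇ + PEEP (constant-flow equation of motion).
Only the resistive term changes: ΔPIP = R × ΔV̇ = 16.5 × (1.2833 − 0.9833) = 16.5 × 0.3 = 4.95 cmH2O.
Original PIP = 515/53.1 + 16.5×0.9833 + 6 = 31.923 cmH2O; new PIP = 31.923 + (4.95) = 36.873 cmH2O.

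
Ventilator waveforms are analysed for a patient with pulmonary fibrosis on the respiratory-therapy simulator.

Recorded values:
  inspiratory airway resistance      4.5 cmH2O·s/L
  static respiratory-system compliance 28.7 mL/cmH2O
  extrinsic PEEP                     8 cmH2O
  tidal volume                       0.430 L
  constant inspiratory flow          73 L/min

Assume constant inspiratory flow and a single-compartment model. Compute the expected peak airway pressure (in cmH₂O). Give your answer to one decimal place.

28.5

Flow: 73 L/min ÷ 60 = 1.2167 L/s.
Equation of motion (constant flow): PIP = Vt/C + R·V̇ + PEEP.
PIP = 430/28.7 + 4.5×1.2167 + 8 = 14.983 + 5.475 + 8 = 28.458 cmH2O.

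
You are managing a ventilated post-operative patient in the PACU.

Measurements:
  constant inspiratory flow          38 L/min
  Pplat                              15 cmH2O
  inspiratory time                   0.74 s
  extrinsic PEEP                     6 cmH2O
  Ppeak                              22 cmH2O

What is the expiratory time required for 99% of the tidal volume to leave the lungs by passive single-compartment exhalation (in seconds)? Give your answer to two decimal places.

Flow: 38 L/min ÷ 60 = 0.6333 L/s.
Vt = flow × Ti = 0.6333 L/s × 0.74 s × 1000 mL/L = 468.64 mL.
R = (PIP − Pplat)/V̇ = (22 − 15) / 0.6333 = 7.0/0.6333 = 11.053 cmH2O·s/L.
C = Vt/(Pplat − PEEP) = 468.64 / (15 − 6) = 468.64/9.0 = 52.071 mL/cmH2O.
τ = R × C = 11.053 × 0.05207 L/cmH2O = 0.5755 s.
t = −τ·ln(1 − 0.99) = −0.5755·ln(0.01) = 2.65 s.

2.65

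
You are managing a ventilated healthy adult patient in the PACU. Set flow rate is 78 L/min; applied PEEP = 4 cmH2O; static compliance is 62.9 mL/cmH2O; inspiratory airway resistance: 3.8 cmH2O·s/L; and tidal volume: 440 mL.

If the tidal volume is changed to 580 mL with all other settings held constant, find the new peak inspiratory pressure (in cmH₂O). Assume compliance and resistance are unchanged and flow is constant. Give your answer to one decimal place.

18.2

Flow: 78 L/min ÷ 60 = 1.3 L/s.
PIP = Vt/C + R·V̇ + PEEP (constant-flow equation of motion).
Only the elastic term changes: ΔPIP = ΔVt / C = (580 − 440) / 62.9 = 2.226 cmH2O.
Original PIP = 440/62.9 + 3.8×1.3 + 4 = 15.935 cmH2O; new PIP = 15.935 + (2.226) = 18.161 cmH2O.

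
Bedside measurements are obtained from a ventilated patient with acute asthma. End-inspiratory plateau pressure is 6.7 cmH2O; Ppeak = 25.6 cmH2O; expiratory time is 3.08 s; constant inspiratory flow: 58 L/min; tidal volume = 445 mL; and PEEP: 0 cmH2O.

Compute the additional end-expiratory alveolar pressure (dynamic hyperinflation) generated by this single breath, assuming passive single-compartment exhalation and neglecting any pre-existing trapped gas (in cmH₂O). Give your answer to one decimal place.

0.6

Flow: 58 L/min ÷ 60 = 0.9667 L/s.
R = (PIP − Pplat)/V̇ = (25.6 − 6.7) / 0.9667 = 18.9/0.9667 = 19.551 cmH2O·s/L.
C = Vt/(Pplat − PEEP) = 445.0 / (6.7 − 0) = 445.0/6.7 = 66.418 mL/cmH2O.
τ = R × C = 19.551 × 0.06642 L/cmH2O = 1.299 s.
Fraction remaining = e^(−Te/τ) = e^(−3.08/1.299) = 0.09338; trapped volume = 445.0 × 0.09338 = 41.554 mL.
Additional alveolar pressure from trapping ≈ V_trapped / C = 41.554 / 66.418 = 0.6256 cmH2O.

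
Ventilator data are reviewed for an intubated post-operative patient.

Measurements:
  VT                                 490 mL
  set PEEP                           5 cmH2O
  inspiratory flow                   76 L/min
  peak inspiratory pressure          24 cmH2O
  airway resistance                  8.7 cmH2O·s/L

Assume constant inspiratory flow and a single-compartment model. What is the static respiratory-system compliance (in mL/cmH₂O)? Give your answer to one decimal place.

61.4

Flow: 76 L/min ÷ 60 = 1.2667 L/s.
Equation of motion (constant flow): PIP = Vt/C + R·V̇ + PEEP.
Vt/C = PIP − R·V̇ − PEEP = 24 − 8.7×1.2667 − 5 = 24 − 11.02 − 5 = 7.98 cmH2O.
C = Vt / 7.98 = 490 / 7.98 = 61.404 mL/cmH2O.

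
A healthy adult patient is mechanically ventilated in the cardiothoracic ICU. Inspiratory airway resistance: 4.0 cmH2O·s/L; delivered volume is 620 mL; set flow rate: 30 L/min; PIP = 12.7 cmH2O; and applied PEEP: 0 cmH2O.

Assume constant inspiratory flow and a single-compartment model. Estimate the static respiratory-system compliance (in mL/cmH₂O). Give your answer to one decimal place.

Flow: 30 L/min ÷ 60 = 0.5 L/s.
Equation of motion (constant flow): PIP = Vt/C + R·V̇ + PEEP.
Vt/C = PIP − R·V̇ − PEEP = 12.7 − 4.0×0.5 − 0 = 12.7 − 2.0 − 0 = 10.7 cmH2O.
C = Vt / 10.7 = 620 / 10.7 = 57.944 mL/cmH2O.

57.9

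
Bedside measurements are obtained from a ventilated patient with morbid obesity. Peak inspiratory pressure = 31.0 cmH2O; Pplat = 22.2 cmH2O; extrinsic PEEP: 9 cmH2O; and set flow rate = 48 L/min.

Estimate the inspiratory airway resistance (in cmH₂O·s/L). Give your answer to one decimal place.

Flow: 48 L/min ÷ 60 = 0.8 L/s.
Raw = (PIP − Pplat) / flow = (31.0 − 22.2) / 0.8 = 8.8 / 0.8 = 11.0 cmH2O·s/L.

11.0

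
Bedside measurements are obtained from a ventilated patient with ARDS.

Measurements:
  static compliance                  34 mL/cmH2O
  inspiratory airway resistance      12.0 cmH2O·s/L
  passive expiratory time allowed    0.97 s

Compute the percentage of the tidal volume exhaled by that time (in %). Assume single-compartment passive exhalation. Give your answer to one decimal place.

τ = R × C = 12.0 × 34 mL/cmH2O = 12.0 × 0.034 L/cmH2O = 0.408 s.
Passive exhalation: V(t)/V₀ = e^(−t/τ) = e^(−0.97/0.408) = 0.09279.
Fraction exhaled = 1 − 0.09279 = 0.9072 → 90.72%.

90.7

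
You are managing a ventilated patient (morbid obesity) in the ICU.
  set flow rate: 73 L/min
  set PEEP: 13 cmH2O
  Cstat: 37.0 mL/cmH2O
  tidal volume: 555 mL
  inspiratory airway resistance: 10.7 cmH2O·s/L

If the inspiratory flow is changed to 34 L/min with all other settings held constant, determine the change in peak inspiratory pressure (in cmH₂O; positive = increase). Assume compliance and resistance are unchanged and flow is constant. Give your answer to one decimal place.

Flow: 73 L/min ÷ 60 = 1.2167 L/s.
New flow: 34 L/min ÷ 60 = 0.5667 L/s.
PIP = Vt/C + R·V̇ + PEEP (constant-flow equation of motion).
Only the resistive term changes: ΔPIP = R × ΔV̇ = 10.7 × (0.5667 − 1.2167) = 10.7 × -0.65 = -6.955 cmH2O.

-7.0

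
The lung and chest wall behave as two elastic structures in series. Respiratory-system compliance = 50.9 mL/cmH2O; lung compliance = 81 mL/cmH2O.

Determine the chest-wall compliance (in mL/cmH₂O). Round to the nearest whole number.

137

1/Ccw = 1/Crs − 1/CL.
1/Ccw = 1/50.9 − 1/81 = 0.007301.
Ccw = 136.97 mL/cmH2O.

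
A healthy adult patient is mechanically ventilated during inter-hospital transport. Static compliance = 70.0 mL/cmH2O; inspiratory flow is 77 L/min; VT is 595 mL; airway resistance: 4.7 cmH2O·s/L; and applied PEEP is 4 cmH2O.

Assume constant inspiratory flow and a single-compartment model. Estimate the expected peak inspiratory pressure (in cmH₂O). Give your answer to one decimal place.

18.5

Flow: 77 L/min ÷ 60 = 1.2833 L/s.
Equation of motion (constant flow): PIP = Vt/C + R·V̇ + PEEP.
PIP = 595/70.0 + 4.7×1.2833 + 4 = 8.5 + 6.032 + 4 = 18.532 cmH2O.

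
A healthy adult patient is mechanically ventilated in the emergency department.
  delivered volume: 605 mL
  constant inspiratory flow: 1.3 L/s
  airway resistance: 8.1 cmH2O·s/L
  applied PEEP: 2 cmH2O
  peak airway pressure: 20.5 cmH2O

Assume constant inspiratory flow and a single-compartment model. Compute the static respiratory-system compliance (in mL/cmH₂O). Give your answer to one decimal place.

Equation of motion (constant flow): PIP = Vt/C + R·V̇ + PEEP.
Vt/C = PIP − R·V̇ − PEEP = 20.5 − 8.1×1.3 − 2 = 20.5 − 10.53 − 2 = 7.97 cmH2O.
C = Vt / 7.97 = 605 / 7.97 = 75.91 mL/cmH2O.

75.9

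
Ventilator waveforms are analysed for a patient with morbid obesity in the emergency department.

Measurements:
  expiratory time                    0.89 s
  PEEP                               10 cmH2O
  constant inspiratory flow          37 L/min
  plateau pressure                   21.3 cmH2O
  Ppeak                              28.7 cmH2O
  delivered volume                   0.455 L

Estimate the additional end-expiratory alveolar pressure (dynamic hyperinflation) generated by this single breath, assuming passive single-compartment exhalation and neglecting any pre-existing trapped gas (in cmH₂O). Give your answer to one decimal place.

1.8

Flow: 37 L/min ÷ 60 = 0.6167 L/s.
R = (PIP − Pplat)/V̇ = (28.7 − 21.3) / 0.6167 = 7.4/0.6167 = 11.999 cmH2O·s/L.
C = Vt/(Pplat − PEEP) = 455.0 / (21.3 − 10) = 455.0/11.3 = 40.265 mL/cmH2O.
τ = R × C = 11.999 × 0.04027 L/cmH2O = 0.4832 s.
Fraction remaining = e^(−Te/τ) = e^(−0.89/0.4832) = 0.1585; trapped volume = 455.0 × 0.1585 = 72.118 mL.
Additional alveolar pressure from trapping ≈ V_trapped / C = 72.118 / 40.265 = 1.791 cmH2O.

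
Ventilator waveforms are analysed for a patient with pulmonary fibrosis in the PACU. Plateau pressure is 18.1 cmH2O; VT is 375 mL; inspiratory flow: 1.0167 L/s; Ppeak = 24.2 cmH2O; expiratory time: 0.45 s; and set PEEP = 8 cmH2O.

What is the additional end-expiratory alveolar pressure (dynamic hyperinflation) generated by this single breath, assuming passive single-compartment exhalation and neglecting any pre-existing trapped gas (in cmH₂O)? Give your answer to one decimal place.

1.3

R = (PIP − Pplat)/V̇ = (24.2 − 18.1) / 1.0167 = 6.1/1.0167 = 6.0 cmH2O·s/L.
C = Vt/(Pplat − PEEP) = 375.0 / (18.1 − 8) = 375.0/10.1 = 37.129 mL/cmH2O.
τ = R × C = 6.0 × 0.03713 L/cmH2O = 0.2228 s.
Fraction remaining = e^(−Te/τ) = e^(−0.45/0.2228) = 0.1327; trapped volume = 375.0 × 0.1327 = 49.763 mL.
Additional alveolar pressure from trapping ≈ V_trapped / C = 49.763 / 37.129 = 1.34 cmH2O.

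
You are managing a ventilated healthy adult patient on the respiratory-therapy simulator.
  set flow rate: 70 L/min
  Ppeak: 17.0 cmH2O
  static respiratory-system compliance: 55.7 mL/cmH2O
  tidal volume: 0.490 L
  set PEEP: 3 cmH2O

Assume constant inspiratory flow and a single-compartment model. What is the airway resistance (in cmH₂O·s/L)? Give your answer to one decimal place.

Flow: 70 L/min ÷ 60 = 1.1667 L/s.
Equation of motion (constant flow): PIP = Vt/C + R·V̇ + PEEP.
R·V̇ = PIP − Vt/C − PEEP = 17.0 − 490/55.7 − 3 = 17.0 − 8.797 − 3 = 5.203 cmH2O.
R = 5.203 / 1.1667 = 4.46 cmH2O·s/L.

4.5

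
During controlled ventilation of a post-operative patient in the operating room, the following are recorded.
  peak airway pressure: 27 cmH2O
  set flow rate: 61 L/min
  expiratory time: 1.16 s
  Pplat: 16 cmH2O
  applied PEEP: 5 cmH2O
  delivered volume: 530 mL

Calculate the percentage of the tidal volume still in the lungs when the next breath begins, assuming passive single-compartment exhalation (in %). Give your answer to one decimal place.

Flow: 61 L/min ÷ 60 = 1.0167 L/s.
R = (PIP − Pplat)/V̇ = (27 − 16) / 1.0167 = 11.0/1.0167 = 10.819 cmH2O·s/L.
C = Vt/(Pplat − PEEP) = 530.0 / (16 − 5) = 530.0/11.0 = 48.182 mL/cmH2O.
τ = R × C = 10.819 × 0.04818 L/cmH2O = 0.5213 s.
Fraction remaining at end-expiration = e^(−Te/τ) = e^(−1.16/0.5213) = 0.108 → 10.8%.

10.8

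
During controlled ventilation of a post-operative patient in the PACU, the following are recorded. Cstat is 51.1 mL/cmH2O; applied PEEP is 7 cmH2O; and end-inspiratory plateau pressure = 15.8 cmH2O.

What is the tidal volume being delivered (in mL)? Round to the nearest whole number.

Vt = Cstat × (Pplat − PEEP) = 51.1 × (15.8 − 7) = 51.1 × 8.8 = 449.68 mL.

450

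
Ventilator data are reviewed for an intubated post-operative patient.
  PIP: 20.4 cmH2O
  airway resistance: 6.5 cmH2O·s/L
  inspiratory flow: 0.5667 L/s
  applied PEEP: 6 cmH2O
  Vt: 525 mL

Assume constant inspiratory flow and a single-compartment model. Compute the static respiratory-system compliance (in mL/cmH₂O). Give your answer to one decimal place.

Equation of motion (constant flow): PIP = Vt/C + R·V̇ + PEEP.
Vt/C = PIP − R·V̇ − PEEP = 20.4 − 6.5×0.5667 − 6 = 20.4 − 3.684 − 6 = 10.716 cmH2O.
C = Vt / 10.716 = 525 / 10.716 = 48.992 mL/cmH2O.

49.0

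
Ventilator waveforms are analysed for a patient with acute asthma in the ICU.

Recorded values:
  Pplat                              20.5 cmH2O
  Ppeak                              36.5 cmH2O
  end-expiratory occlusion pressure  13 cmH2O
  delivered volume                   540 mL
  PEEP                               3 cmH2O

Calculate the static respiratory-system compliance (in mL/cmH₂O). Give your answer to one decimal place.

End-expiratory occlusion gives total PEEP = 13 cmH2O (intrinsic PEEP = 13 − 3 = 10). Use total PEEP for the elastic gradient.
Cstat = Vt / (Pplat − PEEPtotal) = 540 / (20.5 − 13) = 540 / 7.5 = 72.0 mL/cmH2O.

72.0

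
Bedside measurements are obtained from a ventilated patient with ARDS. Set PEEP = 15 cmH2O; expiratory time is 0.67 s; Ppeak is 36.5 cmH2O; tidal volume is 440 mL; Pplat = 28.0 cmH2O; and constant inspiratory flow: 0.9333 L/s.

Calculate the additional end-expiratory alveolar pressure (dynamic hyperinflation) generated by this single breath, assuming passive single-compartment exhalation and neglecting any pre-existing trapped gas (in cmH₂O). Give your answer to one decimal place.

1.5

R = (PIP − Pplat)/V̇ = (36.5 − 28.0) / 0.9333 = 8.5/0.9333 = 9.107 cmH2O·s/L.
C = Vt/(Pplat − PEEP) = 440.0 / (28.0 − 15) = 440.0/13.0 = 33.846 mL/cmH2O.
τ = R × C = 9.107 × 0.03385 L/cmH2O = 0.3083 s.
Fraction remaining = e^(−Te/τ) = e^(−0.67/0.3083) = 0.1138; trapped volume = 440.0 × 0.1138 = 50.072 mL.
Additional alveolar pressure from trapping ≈ V_trapped / C = 50.072 / 33.846 = 1.479 cmH2O.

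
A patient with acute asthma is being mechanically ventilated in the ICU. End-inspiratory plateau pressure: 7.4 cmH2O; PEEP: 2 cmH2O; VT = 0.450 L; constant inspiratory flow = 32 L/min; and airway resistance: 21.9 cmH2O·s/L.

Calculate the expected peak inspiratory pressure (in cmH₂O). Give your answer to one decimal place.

Flow: 32 L/min ÷ 60 = 0.5333 L/s.
PIP = Pplat + Raw × flow = 7.4 + 21.9 × 0.5333 = 7.4 + 11.679 = 19.079 cmH2O.

19.1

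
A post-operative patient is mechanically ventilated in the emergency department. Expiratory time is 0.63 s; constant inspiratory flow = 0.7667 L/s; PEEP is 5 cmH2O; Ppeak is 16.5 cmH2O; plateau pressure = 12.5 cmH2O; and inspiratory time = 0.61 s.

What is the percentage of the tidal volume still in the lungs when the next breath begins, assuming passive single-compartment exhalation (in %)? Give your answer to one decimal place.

14.4

Vt = flow × Ti = 0.7667 L/s × 0.61 s × 1000 mL/L = 467.69 mL.
R = (PIP − Pplat)/V̇ = (16.5 − 12.5) / 0.7667 = 4.0/0.7667 = 5.217 cmH2O·s/L.
C = Vt/(Pplat − PEEP) = 467.69 / (12.5 − 5) = 467.69/7.5 = 62.359 mL/cmH2O.
τ = R × C = 5.217 × 0.06236 L/cmH2O = 0.3253 s.
Fraction remaining at end-expiration = e^(−Te/τ) = e^(−0.63/0.3253) = 0.1442 → 14.42%.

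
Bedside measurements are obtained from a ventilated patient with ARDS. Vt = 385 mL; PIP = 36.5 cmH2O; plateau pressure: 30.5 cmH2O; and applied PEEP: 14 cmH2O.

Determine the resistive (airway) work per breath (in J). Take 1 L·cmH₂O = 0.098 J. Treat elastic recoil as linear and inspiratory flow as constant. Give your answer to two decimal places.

0.23

With constant inspiratory flow the resistive pressure is constant at PIP − Pplat = 36.5 − 30.5 = 6.0 cmH2O, so resistive work = 6.0 × 0.385 = 2.31 L·cmH2O.
× 0.098 J/(L·cmH2O) → 0.2264 J.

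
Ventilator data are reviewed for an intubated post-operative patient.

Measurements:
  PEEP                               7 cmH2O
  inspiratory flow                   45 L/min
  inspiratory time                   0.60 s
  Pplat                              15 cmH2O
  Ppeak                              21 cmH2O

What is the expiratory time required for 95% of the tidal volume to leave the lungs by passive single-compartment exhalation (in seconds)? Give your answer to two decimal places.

Flow: 45 L/min ÷ 60 = 0.75 L/s.
Vt = flow × Ti = 0.75 L/s × 0.60 s × 1000 mL/L = 450.0 mL.
R = (PIP − Pplat)/V̇ = (21 − 15) / 0.75 = 6.0/0.75 = 8.0 cmH2O·s/L.
C = Vt/(Pplat − PEEP) = 450.0 / (15 − 7) = 450.0/8.0 = 56.25 mL/cmH2O.
τ = R × C = 8.0 × 0.05625 L/cmH2O = 0.45 s.
t = −τ·ln(1 − 0.95) = −0.45·ln(0.05) = 1.348 s.

1.35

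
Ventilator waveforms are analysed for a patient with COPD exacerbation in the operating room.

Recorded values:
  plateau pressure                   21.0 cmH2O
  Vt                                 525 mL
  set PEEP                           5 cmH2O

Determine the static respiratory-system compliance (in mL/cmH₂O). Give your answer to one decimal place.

32.8

Cstat = Vt / (Pplat − PEEP) = 525 / (21.0 − 5) = 525 / 16.0 = 32.813 mL/cmH2O.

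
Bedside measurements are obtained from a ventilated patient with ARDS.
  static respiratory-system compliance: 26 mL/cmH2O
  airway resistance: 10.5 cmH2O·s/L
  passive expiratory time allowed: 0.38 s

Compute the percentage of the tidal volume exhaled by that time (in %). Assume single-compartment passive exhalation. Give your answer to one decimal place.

75.1

τ = R × C = 10.5 × 26 mL/cmH2O = 10.5 × 0.026 L/cmH2O = 0.273 s.
Passive exhalation: V(t)/V₀ = e^(−t/τ) = e^(−0.38/0.273) = 0.2486.
Fraction exhaled = 1 − 0.2486 = 0.7514 → 75.14%.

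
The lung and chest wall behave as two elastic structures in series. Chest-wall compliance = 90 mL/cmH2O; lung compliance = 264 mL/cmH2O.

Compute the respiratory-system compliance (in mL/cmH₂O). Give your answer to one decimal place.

Lung and chest wall are elastances in series: 1/Crs = 1/CL + 1/Ccw.
1/Crs = 1/264 + 1/90 = 0.0149.
Crs = 67.114 mL/cmH2O.

67.1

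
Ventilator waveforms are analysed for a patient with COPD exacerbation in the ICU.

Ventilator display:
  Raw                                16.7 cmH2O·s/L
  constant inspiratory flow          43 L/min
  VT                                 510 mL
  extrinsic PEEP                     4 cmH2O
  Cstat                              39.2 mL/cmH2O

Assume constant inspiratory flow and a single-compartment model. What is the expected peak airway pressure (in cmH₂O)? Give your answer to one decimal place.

Flow: 43 L/min ÷ 60 = 0.7167 L/s.
Equation of motion (constant flow): PIP = Vt/C + R·V̇ + PEEP.
PIP = 510/39.2 + 16.7×0.7167 + 4 = 13.01 + 11.969 + 4 = 28.979 cmH2O.

29.0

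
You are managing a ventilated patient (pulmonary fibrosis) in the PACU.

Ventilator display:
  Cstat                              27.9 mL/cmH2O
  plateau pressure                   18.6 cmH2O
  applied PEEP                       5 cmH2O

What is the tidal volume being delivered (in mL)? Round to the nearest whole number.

379

Vt = Cstat × (Pplat − PEEP) = 27.9 × (18.6 − 5) = 27.9 × 13.6 = 379.44 mL.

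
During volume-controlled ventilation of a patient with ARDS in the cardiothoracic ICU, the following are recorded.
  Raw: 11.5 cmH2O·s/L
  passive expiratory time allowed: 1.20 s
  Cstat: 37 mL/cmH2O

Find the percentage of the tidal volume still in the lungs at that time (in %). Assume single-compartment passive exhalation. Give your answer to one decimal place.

6.0

τ = R × C = 11.5 × 37 mL/cmH2O = 11.5 × 0.037 L/cmH2O = 0.4255 s.
Passive exhalation: V(t)/V₀ = e^(−t/τ) = e^(−1.20/0.4255) = 0.05959.
Fraction remaining = 0.05959 → 5.959%.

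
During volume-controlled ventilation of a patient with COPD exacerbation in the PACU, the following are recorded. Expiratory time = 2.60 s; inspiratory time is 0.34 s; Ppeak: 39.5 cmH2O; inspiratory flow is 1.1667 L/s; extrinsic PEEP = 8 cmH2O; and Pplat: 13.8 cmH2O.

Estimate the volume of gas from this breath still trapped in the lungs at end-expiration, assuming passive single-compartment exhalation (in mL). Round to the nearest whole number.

71

Vt = flow × Ti = 1.1667 L/s × 0.34 s × 1000 mL/L = 396.68 mL.
R = (PIP − Pplat)/V̇ = (39.5 − 13.8) / 1.1667 = 25.7/1.1667 = 22.028 cmH2O·s/L.
C = Vt/(Pplat − PEEP) = 396.68 / (13.8 − 8) = 396.68/5.8 = 68.393 mL/cmH2O.
τ = R × C = 22.028 × 0.06839 L/cmH2O = 1.506 s.
Fraction remaining = e^(−Te/τ) = e^(−2.60/1.506) = 0.1779.
Trapped volume = 396.68 × 0.1779 = 70.569 mL.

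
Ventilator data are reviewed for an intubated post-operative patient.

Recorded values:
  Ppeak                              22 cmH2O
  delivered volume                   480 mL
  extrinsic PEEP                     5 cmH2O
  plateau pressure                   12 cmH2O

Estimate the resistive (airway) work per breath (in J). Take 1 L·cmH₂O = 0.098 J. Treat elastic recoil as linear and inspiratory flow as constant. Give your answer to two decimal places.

0.47

With constant inspiratory flow the resistive pressure is constant at PIP − Pplat = 22 − 12 = 10.0 cmH2O, so resistive work = 10.0 × 0.480 = 4.8 L·cmH2O.
× 0.098 J/(L·cmH2O) → 0.4704 J.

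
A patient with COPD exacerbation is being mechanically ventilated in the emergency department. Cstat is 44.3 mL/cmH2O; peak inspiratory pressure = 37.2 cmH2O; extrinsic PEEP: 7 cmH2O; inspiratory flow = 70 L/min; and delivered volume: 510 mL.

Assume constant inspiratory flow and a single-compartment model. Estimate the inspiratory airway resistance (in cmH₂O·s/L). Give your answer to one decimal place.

16.0

Flow: 70 L/min ÷ 60 = 1.1667 L/s.
Equation of motion (constant flow): PIP = Vt/C + R·V̇ + PEEP.
R·V̇ = PIP − Vt/C − PEEP = 37.2 − 510/44.3 − 7 = 37.2 − 11.512 − 7 = 18.688 cmH2O.
R = 18.688 / 1.1667 = 16.018 cmH2O·s/L.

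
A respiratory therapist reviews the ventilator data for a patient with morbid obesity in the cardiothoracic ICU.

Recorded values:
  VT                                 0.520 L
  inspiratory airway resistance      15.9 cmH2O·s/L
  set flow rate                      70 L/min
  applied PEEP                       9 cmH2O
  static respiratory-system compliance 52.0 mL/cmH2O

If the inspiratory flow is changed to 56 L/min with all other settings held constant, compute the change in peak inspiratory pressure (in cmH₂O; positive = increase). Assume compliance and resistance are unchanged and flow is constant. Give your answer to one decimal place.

-3.7

Flow: 70 L/min ÷ 60 = 1.1667 L/s.
New flow: 56 L/min ÷ 60 = 0.9333 L/s.
PIP = Vt/C + R·V̇ + PEEP (constant-flow equation of motion).
Only the resistive term changes: ΔPIP = R × ΔV̇ = 15.9 × (0.9333 − 1.1667) = 15.9 × -0.2334 = -3.711 cmH2O.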